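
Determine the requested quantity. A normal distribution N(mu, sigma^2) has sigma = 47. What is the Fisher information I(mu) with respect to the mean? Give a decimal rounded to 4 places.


The Fisher information for the mean of a normal distribution is I(mu) = 1/sigma^2.
sigma = 47, so sigma^2 = 2209.
I(mu) = 1/2209 = 0.0005

0.0005


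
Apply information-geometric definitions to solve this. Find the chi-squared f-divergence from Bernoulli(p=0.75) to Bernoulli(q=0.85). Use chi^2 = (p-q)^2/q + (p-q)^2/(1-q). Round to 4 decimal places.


Chi-squared divergence between Bernoulli distributions:
chi^2 = (p-q)^2/q + (p-q)^2/(1-q).
p = 0.75, q = 0.85, p-q = -0.1.
(p-q)^2 = 0.01.
term1 = 0.01/0.85 = 0.011765.
term2 = 0.01/0.15 = 0.066667.
chi^2 = 0.011765 + 0.066667 = 0.0784

0.0784


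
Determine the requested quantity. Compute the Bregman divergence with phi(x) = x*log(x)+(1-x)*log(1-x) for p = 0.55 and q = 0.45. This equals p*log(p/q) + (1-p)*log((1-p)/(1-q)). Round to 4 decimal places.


Bregman divergence with negative entropy generator:
D = p*log(p/q) + (1-p)*log((1-p)/(1-q)).
p = 0.55, q = 0.45.
p*log(p/q) = 0.55*log(0.55/0.45) = 0.110369.
(1-p)*log((1-p)/(1-q)) = 0.45*log(0.45/0.55) = -0.090302.
D = 0.110369 + -0.090302 = 0.0201

0.0201


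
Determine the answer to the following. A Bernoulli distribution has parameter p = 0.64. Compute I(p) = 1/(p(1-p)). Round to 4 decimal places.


For Bernoulli(p), Fisher information is I(p) = 1/(p*(1-p)).
p = 0.64, 1-p = 0.36.
p*(1-p) = 0.2304.
I(p) = 1/0.2304 = 4.3403

4.3403


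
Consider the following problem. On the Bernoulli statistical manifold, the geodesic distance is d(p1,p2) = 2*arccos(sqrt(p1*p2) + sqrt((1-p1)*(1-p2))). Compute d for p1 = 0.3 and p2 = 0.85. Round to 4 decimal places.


Geodesic distance on Bernoulli manifold:
d(p1,p2) = 2*arccos(sqrt(p1*p2) + sqrt((1-p1)*(1-p2))).
sqrt(p1*p2) = sqrt(0.3*0.85) = 0.504975.
sqrt((1-p1)*(1-p2)) = sqrt(0.7*0.15) = 0.324037.
arg = 0.504975 + 0.324037 = 0.829012.
d = 2*arccos(0.829012) = 1.1869

1.1869


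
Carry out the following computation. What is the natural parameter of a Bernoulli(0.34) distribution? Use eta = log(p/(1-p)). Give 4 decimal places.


Natural parameter for Bernoulli: eta = log(p/(1-p)).
p = 0.34, 1-p = 0.66.
p/(1-p) = 0.515152.
eta = log(0.515152) = -0.6633

-0.6633


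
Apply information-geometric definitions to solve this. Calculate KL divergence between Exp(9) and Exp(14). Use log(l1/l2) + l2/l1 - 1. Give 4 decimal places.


KL divergence for exponential family:
KL = log(l1/l2) + l2/l1 - 1.
log(9/14) = -0.441833.
14/9 = 1.555556.
KL = -0.441833 + 1.555556 - 1 = 0.1137

0.1137


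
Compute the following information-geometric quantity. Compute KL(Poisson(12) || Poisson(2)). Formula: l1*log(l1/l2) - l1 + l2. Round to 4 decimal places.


KL divergence for Poisson:
KL = l1*log(l1/l2) - l1 + l2.
l1 = 12, l2 = 2.
log(12/2) = 1.791759.
l1*log(l1/l2) = 12 * 1.791759 = 21.501114.
KL = 21.501114 - 12 + 2 = 11.5011

11.5011


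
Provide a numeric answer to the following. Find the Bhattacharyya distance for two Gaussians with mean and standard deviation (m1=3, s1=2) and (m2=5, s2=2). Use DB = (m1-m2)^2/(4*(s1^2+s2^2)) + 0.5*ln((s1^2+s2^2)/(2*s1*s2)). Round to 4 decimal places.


Bhattacharyya distance between two Gaussians:
DB = (m1-m2)^2/(4*(s1^2+s2^2)) + (1/2)*ln((s1^2+s2^2)/(2*s1*s2)).
(m1-m2)^2 = (-2)^2 = 4.
s1^2+s2^2 = 4 + 4 = 8.
term1 = 4/32 = 0.125.
term2 = 0.5*ln(8/8.0) = 0.0.
DB = 0.125 + 0.0 = 0.1250

0.1250


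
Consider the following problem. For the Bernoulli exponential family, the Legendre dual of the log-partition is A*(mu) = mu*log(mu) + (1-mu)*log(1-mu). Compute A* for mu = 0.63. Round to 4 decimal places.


Legendre transform for Bernoulli:
A*(mu) = mu*log(mu) + (1-mu)*log(1-mu).
mu = 0.63, 1-mu = 0.37.
mu*log(mu) = 0.63*log(0.63) = -0.291082.
(1-mu)*log(1-mu) = 0.37*log(0.37) = -0.367873.
A* = -0.291082 + -0.367873 = -0.6590

-0.6590


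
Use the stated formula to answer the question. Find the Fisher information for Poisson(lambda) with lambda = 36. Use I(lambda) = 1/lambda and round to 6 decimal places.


Fisher information for Poisson: I(lambda) = 1/lambda.
lambda = 36.
I(lambda) = 1/36 = 0.027778

0.027778


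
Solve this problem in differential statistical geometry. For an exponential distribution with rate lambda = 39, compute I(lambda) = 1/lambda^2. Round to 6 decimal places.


Fisher information for exponential: I(lambda) = 1/lambda^2.
lambda = 39, lambda^2 = 1521.
I = 1/1521 = 0.000657

0.000657


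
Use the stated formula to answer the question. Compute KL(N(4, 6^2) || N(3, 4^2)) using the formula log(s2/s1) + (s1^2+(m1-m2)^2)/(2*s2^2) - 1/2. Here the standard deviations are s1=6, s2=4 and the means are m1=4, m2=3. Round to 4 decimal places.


KL divergence between normal distributions:
KL = log(s2/s1) + (s1^2 + (m1-m2)^2)/(2*s2^2) - 1/2.
log(4/6) = -0.405465.
(6^2 + (4-3)^2)/(2*4^2) = (36 + 1)/32 = 1.15625.
KL = -0.405465 + 1.15625 - 0.5 = 0.2508

0.2508


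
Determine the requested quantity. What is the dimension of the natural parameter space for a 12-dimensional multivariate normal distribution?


Exponential family dimension calculation:
For 12-dim MVN: mean has 12 params, covariance has 12*13/2 = 78 unique entries.
Total dim = 12 + 78 = 90.

90


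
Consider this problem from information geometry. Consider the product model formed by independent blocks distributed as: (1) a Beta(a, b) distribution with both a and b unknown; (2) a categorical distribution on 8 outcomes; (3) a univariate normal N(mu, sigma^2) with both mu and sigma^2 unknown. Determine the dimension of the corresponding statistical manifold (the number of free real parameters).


The dimension of a statistical manifold equals the number of free
(independent) real parameters of the model. For a product of independent
blocks the parameter counts add.
- Beta (a, b): 2.
- categorical on 8 outcomes (probabilities sum to 1): 8-1 = 7.
- normal (mu, sigma^2): 2.
Total = 2 + 7 + 2 = 11.
Dimension = 11

11


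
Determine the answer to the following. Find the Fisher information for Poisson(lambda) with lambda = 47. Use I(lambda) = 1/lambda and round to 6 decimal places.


Fisher information for Poisson: I(lambda) = 1/lambda.
lambda = 47.
I(lambda) = 1/47 = 0.021277

0.021277


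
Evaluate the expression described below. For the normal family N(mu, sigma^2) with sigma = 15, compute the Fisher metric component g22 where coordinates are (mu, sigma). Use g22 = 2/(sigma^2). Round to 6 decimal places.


For the 2-parameter normal family, the Fisher metric has:
  g11 = 1/sigma^2, g22 = 2/sigma^2.
sigma = 15, sigma^2 = 225.
g22 = 0.008889

0.008889


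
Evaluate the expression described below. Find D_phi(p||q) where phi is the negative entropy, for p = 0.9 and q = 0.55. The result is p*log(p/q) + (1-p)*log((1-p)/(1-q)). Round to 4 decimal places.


Bregman divergence with negative entropy generator:
D = p*log(p/q) + (1-p)*log((1-p)/(1-q)).
p = 0.9, q = 0.55.
p*log(p/q) = 0.9*log(0.9/0.55) = 0.443229.
(1-p)*log((1-p)/(1-q)) = 0.1*log(0.1/0.45) = -0.150408.
D = 0.443229 + -0.150408 = 0.2928

0.2928


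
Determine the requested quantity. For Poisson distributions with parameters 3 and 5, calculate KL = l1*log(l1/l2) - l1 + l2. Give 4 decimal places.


KL divergence for Poisson:
KL = l1*log(l1/l2) - l1 + l2.
l1 = 3, l2 = 5.
log(3/5) = -0.510826.
l1*log(l1/l2) = 3 * -0.510826 = -1.532477.
KL = -1.532477 - 3 + 5 = 0.4675

0.4675


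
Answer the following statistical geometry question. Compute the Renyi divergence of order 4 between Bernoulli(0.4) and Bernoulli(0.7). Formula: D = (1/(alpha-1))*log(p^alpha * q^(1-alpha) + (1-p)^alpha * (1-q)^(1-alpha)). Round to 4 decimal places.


Renyi divergence of order alpha between Bernoulli distributions:
D = (1/(alpha-1))*log(p^alpha * q^(1-alpha) + (1-p)^alpha * (1-q)^(1-alpha)).
alpha = 4, p = 0.4, q = 0.7.
p^alpha * q^(1-alpha) = 0.4^4 * 0.7^-3 = 0.074636.
(1-p)^alpha * (1-q)^(1-alpha) = 0.6^4 * 0.3^-3 = 4.8.
sum = 0.074636 + 4.8 = 4.874636.
D = (1/3)*log(4.874636) = 0.5280

0.5280


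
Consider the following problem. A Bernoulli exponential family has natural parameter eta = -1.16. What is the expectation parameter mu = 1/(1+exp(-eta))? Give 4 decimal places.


Dual coordinate (expectation parameter) for Bernoulli:
mu = 1/(1+exp(-eta)).
eta = -1.16.
exp(-eta) = exp(1.16) = 3.189933.
mu = 1/(1+3.189933) = 0.2387

0.2387


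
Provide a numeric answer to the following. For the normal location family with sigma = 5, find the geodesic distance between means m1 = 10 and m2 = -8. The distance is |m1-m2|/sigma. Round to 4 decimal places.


On the fixed-variance normal subfamily, geodesic distance = |m1-m2|/sigma.
|10 - -8| = 18.
sigma = 5.
d = 18/5 = 3.6000

3.6000


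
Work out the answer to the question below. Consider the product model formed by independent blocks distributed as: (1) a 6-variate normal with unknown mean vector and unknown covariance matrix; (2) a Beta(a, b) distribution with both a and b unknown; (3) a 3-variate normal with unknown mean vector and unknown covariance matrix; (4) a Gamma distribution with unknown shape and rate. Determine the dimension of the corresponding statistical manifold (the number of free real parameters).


The dimension of a statistical manifold equals the number of free
(independent) real parameters of the model. For a product of independent
blocks the parameter counts add.
- 6-variate normal: 6 (mean) + 6*7/2 = 21 (symmetric covariance) = 27.
- Beta (a, b): 2.
- 3-variate normal: 3 (mean) + 3*4/2 = 6 (symmetric covariance) = 9.
- Gamma (shape, rate): 2.
Total = 27 + 2 + 9 + 2 = 40.
Dimension = 40

40


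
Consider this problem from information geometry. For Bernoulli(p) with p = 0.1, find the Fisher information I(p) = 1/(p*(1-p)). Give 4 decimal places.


For Bernoulli(p), Fisher information is I(p) = 1/(p*(1-p)).
p = 0.1, 1-p = 0.9.
p*(1-p) = 0.09.
I(p) = 1/0.09 = 11.1111

11.1111


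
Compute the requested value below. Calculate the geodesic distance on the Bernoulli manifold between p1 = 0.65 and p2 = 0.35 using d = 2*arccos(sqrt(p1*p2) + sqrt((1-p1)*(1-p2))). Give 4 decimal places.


Geodesic distance on Bernoulli manifold:
d(p1,p2) = 2*arccos(sqrt(p1*p2) + sqrt((1-p1)*(1-p2))).
sqrt(p1*p2) = sqrt(0.65*0.35) = 0.47697.
sqrt((1-p1)*(1-p2)) = sqrt(0.35*0.65) = 0.47697.
arg = 0.47697 + 0.47697 = 0.953939.
d = 2*arccos(0.953939) = 0.6094

0.6094


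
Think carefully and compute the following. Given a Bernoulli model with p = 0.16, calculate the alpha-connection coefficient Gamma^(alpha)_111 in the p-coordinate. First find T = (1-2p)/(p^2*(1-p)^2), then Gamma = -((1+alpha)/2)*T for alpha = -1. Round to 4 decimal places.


Skewness (Amari-Chentsov) tensor: T = (1-2p)/(p^2*(1-p)^2).
p = 0.16, 1-2p = 0.68, p^2 = 0.0256, (1-p)^2 = 0.7056.
T = 0.68/(0.0256 * 0.7056) = 37.645266.
In the p-coordinate, Gamma^(alpha) = Gamma^(0) - (alpha/2)*T with Gamma^(0) = (1/2)*g'(p) = -T/2,
so Gamma^(alpha) = -((1+alpha)/2)*T.
alpha = -1, -(1+alpha)/2 = 0.0.
Gamma = 0.0 * 37.645266 = 0.0000

0.0000


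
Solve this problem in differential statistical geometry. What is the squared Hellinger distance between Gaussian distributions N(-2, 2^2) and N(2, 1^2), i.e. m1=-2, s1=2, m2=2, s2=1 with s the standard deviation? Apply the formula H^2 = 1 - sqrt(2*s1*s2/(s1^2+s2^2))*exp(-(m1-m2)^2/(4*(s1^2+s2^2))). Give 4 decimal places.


Squared Hellinger distance for Gaussians:
H^2 = 1 - sqrt(2*s1*s2/(s1^2+s2^2)) * exp(-(m1-m2)^2/(4*(s1^2+s2^2))).
s1^2 = 4, s2^2 = 1, s1^2+s2^2 = 5.
sqrt(2*2*1/(5)) = 0.894427.
(m1-m2)^2 = (-4)^2 = 16.
exp(-16/(4*5)) = exp(-0.8) = 0.449329.
H^2 = 1 - 0.894427*0.449329 = 0.5981

0.5981


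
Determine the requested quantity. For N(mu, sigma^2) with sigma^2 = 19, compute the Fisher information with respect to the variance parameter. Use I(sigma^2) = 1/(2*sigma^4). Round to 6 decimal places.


Fisher information for variance: I(sigma^2) = 1/(2*sigma^4).
sigma^2 = 19, so sigma^4 = 361.
I = 1/(2*361) = 1/722 = 0.001385

0.001385


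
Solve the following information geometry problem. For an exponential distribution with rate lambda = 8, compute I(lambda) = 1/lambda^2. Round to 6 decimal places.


Fisher information for exponential: I(lambda) = 1/lambda^2.
lambda = 8, lambda^2 = 64.
I = 1/64 = 0.015625

0.015625


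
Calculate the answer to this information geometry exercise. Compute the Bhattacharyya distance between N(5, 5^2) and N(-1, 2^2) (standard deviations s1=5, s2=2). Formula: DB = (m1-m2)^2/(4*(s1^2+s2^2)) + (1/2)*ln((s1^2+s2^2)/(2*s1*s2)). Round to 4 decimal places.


Bhattacharyya distance between two Gaussians:
DB = (m1-m2)^2/(4*(s1^2+s2^2)) + (1/2)*ln((s1^2+s2^2)/(2*s1*s2)).
(m1-m2)^2 = (6)^2 = 36.
s1^2+s2^2 = 25 + 4 = 29.
term1 = 36/116 = 0.310345.
term2 = 0.5*ln(29/20.0) = 0.185782.
DB = 0.310345 + 0.185782 = 0.4961

0.4961


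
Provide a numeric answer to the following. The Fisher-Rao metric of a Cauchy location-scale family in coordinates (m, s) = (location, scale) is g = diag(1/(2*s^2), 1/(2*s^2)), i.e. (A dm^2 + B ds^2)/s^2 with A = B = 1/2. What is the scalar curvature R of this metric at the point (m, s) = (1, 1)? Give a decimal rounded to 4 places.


The metric has the form g = (A dm^2 + B ds^2)/s^2 with A = 1/2, B = 1/2.
Substitute u = sqrt(A/B)*m: g = B*(du^2 + ds^2)/s^2, i.e. B times the
Poincare upper half-plane metric, which has constant Gaussian curvature -1.
Scaling a 2D metric by a constant c divides the Gaussian curvature by c,
so K = -1/B = -1/(1/2) = -2.0000 everywhere (the point (m, s) = (1, 1) is irrelevant:
the curvature is constant).
Scalar curvature in dimension 2: R = 2K = -2/(1/2) = -4.0000.

-4.0000


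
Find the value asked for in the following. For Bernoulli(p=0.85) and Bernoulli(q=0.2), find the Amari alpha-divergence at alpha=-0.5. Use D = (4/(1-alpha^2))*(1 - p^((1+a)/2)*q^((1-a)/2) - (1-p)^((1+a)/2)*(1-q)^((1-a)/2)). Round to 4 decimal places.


Amari alpha-divergence:
D = (4/(1-alpha^2))*(1 - p^((1+a)/2)*q^((1-a)/2) - (1-p)^((1+a)/2)*(1-q)^((1-a)/2)).
alpha = -0.5, p = 0.85, q = 0.2.
e1 = (1+alpha)/2 = 0.25, e2 = (1-alpha)/2 = 0.75.
t1 = p^e1 * q^e2 = 0.85^0.25 * 0.2^0.75 = 0.287162.
t2 = (1-p)^e1 * (1-q)^e2 = 0.15^0.25 * 0.8^0.75 = 0.52643.
4/(1-alpha^2) = 5.333333.
D = 5.333333*(1 - 0.287162 - 0.52643) = 0.9942

0.9942


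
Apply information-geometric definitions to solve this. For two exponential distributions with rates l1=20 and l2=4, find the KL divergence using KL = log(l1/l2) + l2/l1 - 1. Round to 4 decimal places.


KL divergence for exponential family:
KL = log(l1/l2) + l2/l1 - 1.
log(20/4) = 1.609438.
4/20 = 0.2.
KL = 1.609438 + 0.2 - 1 = 0.8094

0.8094


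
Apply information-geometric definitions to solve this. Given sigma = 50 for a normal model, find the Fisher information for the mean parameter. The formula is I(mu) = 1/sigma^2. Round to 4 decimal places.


The Fisher information for the mean of a normal distribution is I(mu) = 1/sigma^2.
sigma = 50, so sigma^2 = 2500.
I(mu) = 1/2500 = 0.0004

0.0004


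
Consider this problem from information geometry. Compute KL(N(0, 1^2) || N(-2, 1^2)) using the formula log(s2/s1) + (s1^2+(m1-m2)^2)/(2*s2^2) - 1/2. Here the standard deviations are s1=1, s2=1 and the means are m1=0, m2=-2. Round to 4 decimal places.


KL divergence between normal distributions:
KL = log(s2/s1) + (s1^2 + (m1-m2)^2)/(2*s2^2) - 1/2.
log(1/1) = 0.0.
(1^2 + (0--2)^2)/(2*1^2) = (1 + 4)/2 = 2.5.
KL = 0.0 + 2.5 - 0.5 = 2.0000

2.0000


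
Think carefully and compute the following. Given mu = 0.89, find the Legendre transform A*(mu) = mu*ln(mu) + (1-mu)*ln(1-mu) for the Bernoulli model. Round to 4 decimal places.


Legendre transform for Bernoulli:
A*(mu) = mu*log(mu) + (1-mu)*log(1-mu).
mu = 0.89, 1-mu = 0.11.
mu*log(mu) = 0.89*log(0.89) = -0.103715.
(1-mu)*log(1-mu) = 0.11*log(0.11) = -0.2428.
A* = -0.103715 + -0.2428 = -0.3465

-0.3465


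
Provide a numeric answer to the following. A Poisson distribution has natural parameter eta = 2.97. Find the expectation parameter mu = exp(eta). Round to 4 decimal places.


Expectation parameter for Poisson exponential family:
mu = exp(eta).
eta = 2.97.
mu = exp(2.97) = 19.4919

19.4919


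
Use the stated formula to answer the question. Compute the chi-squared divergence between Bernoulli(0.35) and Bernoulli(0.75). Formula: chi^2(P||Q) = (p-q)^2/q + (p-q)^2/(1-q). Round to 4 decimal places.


Chi-squared divergence between Bernoulli distributions:
chi^2 = (p-q)^2/q + (p-q)^2/(1-q).
p = 0.35, q = 0.75, p-q = -0.4.
(p-q)^2 = 0.16.
term1 = 0.16/0.75 = 0.213333.
term2 = 0.16/0.25 = 0.64.
chi^2 = 0.213333 + 0.64 = 0.8533

0.8533


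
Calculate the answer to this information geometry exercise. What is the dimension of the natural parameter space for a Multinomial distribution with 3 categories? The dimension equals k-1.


Exponential family dimension calculation:
For Multinomial with k=3 categories, dim = k-1 = 2.

2


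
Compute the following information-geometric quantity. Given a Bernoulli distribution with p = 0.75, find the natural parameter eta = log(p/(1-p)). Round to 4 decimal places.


Natural parameter for Bernoulli: eta = log(p/(1-p)).
p = 0.75, 1-p = 0.25.
p/(1-p) = 3.0.
eta = log(3.0) = 1.0986

1.0986


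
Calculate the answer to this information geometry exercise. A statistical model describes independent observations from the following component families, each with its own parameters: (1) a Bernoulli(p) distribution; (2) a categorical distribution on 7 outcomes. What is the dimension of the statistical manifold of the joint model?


The dimension of a statistical manifold equals the number of free
(independent) real parameters of the model. For a product of independent
blocks the parameter counts add.
- Bernoulli (p): 1.
- categorical on 7 outcomes (probabilities sum to 1): 7-1 = 6.
Total = 1 + 6 = 7.
Dimension = 7

7


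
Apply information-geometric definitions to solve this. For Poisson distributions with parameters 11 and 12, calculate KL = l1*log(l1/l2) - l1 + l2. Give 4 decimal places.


KL divergence for Poisson:
KL = l1*log(l1/l2) - l1 + l2.
l1 = 11, l2 = 12.
log(11/12) = -0.087011.
l1*log(l1/l2) = 11 * -0.087011 = -0.957125.
KL = -0.957125 - 11 + 12 = 0.0429

0.0429


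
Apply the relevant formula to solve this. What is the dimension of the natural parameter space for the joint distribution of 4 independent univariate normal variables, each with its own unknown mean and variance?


Exponential family dimension calculation:
Each univariate normal has two natural parameters (mu/sigma^2 and -1/(2 sigma^2)).
With 4 independent components, dim = 2 * 4 = 8.

8


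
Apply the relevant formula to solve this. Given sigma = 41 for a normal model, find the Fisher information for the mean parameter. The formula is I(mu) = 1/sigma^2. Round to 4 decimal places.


The Fisher information for the mean of a normal distribution is I(mu) = 1/sigma^2.
sigma = 41, so sigma^2 = 1681.
I(mu) = 1/1681 = 0.0006

0.0006


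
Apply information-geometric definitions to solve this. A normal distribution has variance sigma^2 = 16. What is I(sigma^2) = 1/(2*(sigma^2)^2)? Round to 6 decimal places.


Fisher information for variance: I(sigma^2) = 1/(2*sigma^4).
sigma^2 = 16, so sigma^4 = 256.
I = 1/(2*256) = 1/512 = 0.001953

0.001953


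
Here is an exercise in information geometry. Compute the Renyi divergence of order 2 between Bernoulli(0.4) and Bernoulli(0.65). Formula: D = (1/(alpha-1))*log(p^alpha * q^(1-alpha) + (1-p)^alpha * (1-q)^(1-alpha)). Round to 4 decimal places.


Renyi divergence of order alpha between Bernoulli distributions:
D = (1/(alpha-1))*log(p^alpha * q^(1-alpha) + (1-p)^alpha * (1-q)^(1-alpha)).
alpha = 2, p = 0.4, q = 0.65.
p^alpha * q^(1-alpha) = 0.4^2 * 0.65^-1 = 0.246154.
(1-p)^alpha * (1-q)^(1-alpha) = 0.6^2 * 0.35^-1 = 1.028571.
sum = 0.246154 + 1.028571 = 1.274725.
D = (1/1)*log(1.274725) = 0.2427

0.2427


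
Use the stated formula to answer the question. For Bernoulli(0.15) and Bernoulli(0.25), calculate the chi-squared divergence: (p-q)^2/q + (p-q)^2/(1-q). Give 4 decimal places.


Chi-squared divergence between Bernoulli distributions:
chi^2 = (p-q)^2/q + (p-q)^2/(1-q).
p = 0.15, q = 0.25, p-q = -0.1.
(p-q)^2 = 0.01.
term1 = 0.01/0.25 = 0.04.
term2 = 0.01/0.75 = 0.013333.
chi^2 = 0.04 + 0.013333 = 0.0533

0.0533


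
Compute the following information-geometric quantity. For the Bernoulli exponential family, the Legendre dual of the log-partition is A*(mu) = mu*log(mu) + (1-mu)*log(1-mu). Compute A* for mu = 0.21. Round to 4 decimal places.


Legendre transform for Bernoulli:
A*(mu) = mu*log(mu) + (1-mu)*log(1-mu).
mu = 0.21, 1-mu = 0.79.
mu*log(mu) = 0.21*log(0.21) = -0.327736.
(1-mu)*log(1-mu) = 0.79*log(0.79) = -0.186221.
A* = -0.327736 + -0.186221 = -0.5140

-0.5140


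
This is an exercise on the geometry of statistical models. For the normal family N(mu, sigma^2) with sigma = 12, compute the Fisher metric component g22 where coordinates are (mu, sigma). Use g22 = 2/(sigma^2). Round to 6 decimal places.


For the 2-parameter normal family, the Fisher metric has:
  g11 = 1/sigma^2, g22 = 2/sigma^2.
sigma = 12, sigma^2 = 144.
g22 = 0.013889

0.013889


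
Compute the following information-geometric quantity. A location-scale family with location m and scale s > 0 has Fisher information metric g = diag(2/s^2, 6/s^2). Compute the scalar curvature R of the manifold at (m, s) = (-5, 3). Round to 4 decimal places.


The metric has the form g = (A dm^2 + B ds^2)/s^2 with A = 2, B = 6.
Substitute u = sqrt(A/B)*m: g = B*(du^2 + ds^2)/s^2, i.e. B times the
Poincare upper half-plane metric, which has constant Gaussian curvature -1.
Scaling a 2D metric by a constant c divides the Gaussian curvature by c,
so K = -1/B = -1/(6) = -0.1667 everywhere (the point (m, s) = (-5, 3) is irrelevant:
the curvature is constant).
Scalar curvature in dimension 2: R = 2K = -2/(6) = -0.3333.

-0.3333


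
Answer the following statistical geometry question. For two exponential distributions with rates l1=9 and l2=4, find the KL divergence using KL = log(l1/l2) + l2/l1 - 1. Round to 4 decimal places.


KL divergence for exponential family:
KL = log(l1/l2) + l2/l1 - 1.
log(9/4) = 0.81093.
4/9 = 0.444444.
KL = 0.81093 + 0.444444 - 1 = 0.2554

0.2554


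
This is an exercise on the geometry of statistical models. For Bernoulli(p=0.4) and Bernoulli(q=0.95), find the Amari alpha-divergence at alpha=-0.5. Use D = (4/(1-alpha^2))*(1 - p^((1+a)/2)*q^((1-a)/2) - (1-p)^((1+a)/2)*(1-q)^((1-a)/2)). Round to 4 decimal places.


Amari alpha-divergence:
D = (4/(1-alpha^2))*(1 - p^((1+a)/2)*q^((1-a)/2) - (1-p)^((1+a)/2)*(1-q)^((1-a)/2)).
alpha = -0.5, p = 0.4, q = 0.95.
e1 = (1+alpha)/2 = 0.25, e2 = (1-alpha)/2 = 0.75.
t1 = p^e1 * q^e2 = 0.4^0.25 * 0.95^0.75 = 0.765258.
t2 = (1-p)^e1 * (1-q)^e2 = 0.6^0.25 * 0.05^0.75 = 0.09306.
4/(1-alpha^2) = 5.333333.
D = 5.333333*(1 - 0.765258 - 0.09306) = 0.7556

0.7556


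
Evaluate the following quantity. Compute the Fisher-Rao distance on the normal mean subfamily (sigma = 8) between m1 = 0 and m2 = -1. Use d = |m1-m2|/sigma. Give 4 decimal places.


On the fixed-variance normal subfamily, geodesic distance = |m1-m2|/sigma.
|0 - -1| = 1.
sigma = 8.
d = 1/8 = 0.1250

0.1250


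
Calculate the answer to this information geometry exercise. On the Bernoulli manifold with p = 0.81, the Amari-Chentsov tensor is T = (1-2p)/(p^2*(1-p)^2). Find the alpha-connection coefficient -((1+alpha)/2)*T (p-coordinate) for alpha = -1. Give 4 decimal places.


Skewness (Amari-Chentsov) tensor: T = (1-2p)/(p^2*(1-p)^2).
p = 0.81, 1-2p = -0.62, p^2 = 0.6561, (1-p)^2 = 0.0361.
T = -0.62/(0.6561 * 0.0361) = -26.176673.
In the p-coordinate, Gamma^(alpha) = Gamma^(0) - (alpha/2)*T with Gamma^(0) = (1/2)*g'(p) = -T/2,
so Gamma^(alpha) = -((1+alpha)/2)*T.
alpha = -1, -(1+alpha)/2 = 0.0.
Gamma = 0.0 * -26.176673 = 0.0000

0.0000


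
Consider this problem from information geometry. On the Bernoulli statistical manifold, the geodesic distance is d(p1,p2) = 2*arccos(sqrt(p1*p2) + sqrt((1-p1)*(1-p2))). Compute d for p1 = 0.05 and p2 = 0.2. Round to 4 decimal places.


Geodesic distance on Bernoulli manifold:
d(p1,p2) = 2*arccos(sqrt(p1*p2) + sqrt((1-p1)*(1-p2))).
sqrt(p1*p2) = sqrt(0.05*0.2) = 0.1.
sqrt((1-p1)*(1-p2)) = sqrt(0.95*0.8) = 0.87178.
arg = 0.1 + 0.87178 = 0.97178.
d = 2*arccos(0.97178) = 0.4763

0.4763


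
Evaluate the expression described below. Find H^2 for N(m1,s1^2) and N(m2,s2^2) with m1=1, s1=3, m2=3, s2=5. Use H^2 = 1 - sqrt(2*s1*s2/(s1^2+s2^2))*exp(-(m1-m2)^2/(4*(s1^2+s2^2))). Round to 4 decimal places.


Squared Hellinger distance for Gaussians:
H^2 = 1 - sqrt(2*s1*s2/(s1^2+s2^2)) * exp(-(m1-m2)^2/(4*(s1^2+s2^2))).
s1^2 = 9, s2^2 = 25, s1^2+s2^2 = 34.
sqrt(2*3*5/(34)) = 0.939336.
(m1-m2)^2 = (-2)^2 = 4.
exp(-4/(4*34)) = exp(-0.029412) = 0.971017.
H^2 = 1 - 0.939336*0.971017 = 0.0879

0.0879


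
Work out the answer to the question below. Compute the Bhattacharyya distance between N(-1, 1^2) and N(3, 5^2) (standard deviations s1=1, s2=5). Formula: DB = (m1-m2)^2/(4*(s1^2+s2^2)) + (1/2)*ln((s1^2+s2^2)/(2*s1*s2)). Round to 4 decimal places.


Bhattacharyya distance between two Gaussians:
DB = (m1-m2)^2/(4*(s1^2+s2^2)) + (1/2)*ln((s1^2+s2^2)/(2*s1*s2)).
(m1-m2)^2 = (-4)^2 = 16.
s1^2+s2^2 = 1 + 25 = 26.
term1 = 16/104 = 0.153846.
term2 = 0.5*ln(26/10.0) = 0.477756.
DB = 0.153846 + 0.477756 = 0.6316

0.6316


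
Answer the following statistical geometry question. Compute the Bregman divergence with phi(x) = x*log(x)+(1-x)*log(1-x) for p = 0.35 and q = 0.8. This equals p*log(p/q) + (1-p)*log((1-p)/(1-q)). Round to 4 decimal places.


Bregman divergence with negative entropy generator:
D = p*log(p/q) + (1-p)*log((1-p)/(1-q)).
p = 0.35, q = 0.8.
p*log(p/q) = 0.35*log(0.35/0.8) = -0.289338.
(1-p)*log((1-p)/(1-q)) = 0.65*log(0.65/0.2) = 0.766126.
D = -0.289338 + 0.766126 = 0.4768

0.4768


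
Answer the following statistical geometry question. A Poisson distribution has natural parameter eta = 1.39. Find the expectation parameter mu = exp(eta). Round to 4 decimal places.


Expectation parameter for Poisson exponential family:
mu = exp(eta).
eta = 1.39.
mu = exp(1.39) = 4.0149

4.0149


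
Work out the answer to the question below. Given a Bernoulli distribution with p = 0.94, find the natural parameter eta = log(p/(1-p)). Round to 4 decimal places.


Natural parameter for Bernoulli: eta = log(p/(1-p)).
p = 0.94, 1-p = 0.06.
p/(1-p) = 15.666667.
eta = log(15.666667) = 2.7515

2.7515


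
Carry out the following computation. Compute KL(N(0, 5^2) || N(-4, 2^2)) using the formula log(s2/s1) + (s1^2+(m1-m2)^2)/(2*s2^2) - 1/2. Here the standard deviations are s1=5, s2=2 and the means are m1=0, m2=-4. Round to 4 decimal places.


KL divergence between normal distributions:
KL = log(s2/s1) + (s1^2 + (m1-m2)^2)/(2*s2^2) - 1/2.
log(2/5) = -0.916291.
(5^2 + (0--4)^2)/(2*2^2) = (25 + 16)/8 = 5.125.
KL = -0.916291 + 5.125 - 0.5 = 3.7087

3.7087


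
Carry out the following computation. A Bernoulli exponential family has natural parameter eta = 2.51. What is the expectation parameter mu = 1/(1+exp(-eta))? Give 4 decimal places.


Dual coordinate (expectation parameter) for Bernoulli:
mu = 1/(1+exp(-eta)).
eta = 2.51.
exp(-eta) = exp(-2.51) = 0.081268.
mu = 1/(1+0.081268) = 0.9248

0.9248


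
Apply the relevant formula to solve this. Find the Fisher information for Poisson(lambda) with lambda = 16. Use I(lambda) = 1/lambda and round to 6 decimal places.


Fisher information for Poisson: I(lambda) = 1/lambda.
lambda = 16.
I(lambda) = 1/16 = 0.062500

0.062500


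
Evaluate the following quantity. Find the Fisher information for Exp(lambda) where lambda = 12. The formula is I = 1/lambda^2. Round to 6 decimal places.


Fisher information for exponential: I(lambda) = 1/lambda^2.
lambda = 12, lambda^2 = 144.
I = 1/144 = 0.006944

0.006944


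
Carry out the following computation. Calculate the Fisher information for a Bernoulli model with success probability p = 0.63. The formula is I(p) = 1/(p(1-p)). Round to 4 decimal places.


For Bernoulli(p), Fisher information is I(p) = 1/(p*(1-p)).
p = 0.63, 1-p = 0.37.
p*(1-p) = 0.2331.
I(p) = 1/0.2331 = 4.2900

4.2900


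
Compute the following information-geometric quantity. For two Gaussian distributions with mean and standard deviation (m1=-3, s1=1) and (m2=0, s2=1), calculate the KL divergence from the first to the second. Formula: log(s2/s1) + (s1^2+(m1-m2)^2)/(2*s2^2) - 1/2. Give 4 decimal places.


KL divergence between normal distributions:
KL = log(s2/s1) + (s1^2 + (m1-m2)^2)/(2*s2^2) - 1/2.
log(1/1) = 0.0.
(1^2 + (-3-0)^2)/(2*1^2) = (1 + 9)/2 = 5.0.
KL = 0.0 + 5.0 - 0.5 = 4.5000

4.5000


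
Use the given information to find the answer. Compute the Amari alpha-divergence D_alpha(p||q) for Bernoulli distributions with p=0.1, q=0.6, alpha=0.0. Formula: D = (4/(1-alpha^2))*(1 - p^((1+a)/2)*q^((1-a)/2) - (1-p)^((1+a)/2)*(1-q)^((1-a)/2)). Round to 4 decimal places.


Amari alpha-divergence:
D = (4/(1-alpha^2))*(1 - p^((1+a)/2)*q^((1-a)/2) - (1-p)^((1+a)/2)*(1-q)^((1-a)/2)).
alpha = 0.0, p = 0.1, q = 0.6.
e1 = (1+alpha)/2 = 0.5, e2 = (1-alpha)/2 = 0.5.
t1 = p^e1 * q^e2 = 0.1^0.5 * 0.6^0.5 = 0.244949.
t2 = (1-p)^e1 * (1-q)^e2 = 0.9^0.5 * 0.4^0.5 = 0.6.
4/(1-alpha^2) = 4.0.
D = 4.0*(1 - 0.244949 - 0.6) = 0.6202

0.6202


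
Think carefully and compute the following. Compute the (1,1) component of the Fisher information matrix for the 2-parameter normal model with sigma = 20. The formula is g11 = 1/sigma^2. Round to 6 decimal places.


For the 2-parameter normal family, the Fisher metric has:
  g11 = 1/sigma^2, g22 = 2/sigma^2.
sigma = 20, sigma^2 = 400.
g11 = 0.002500

0.002500


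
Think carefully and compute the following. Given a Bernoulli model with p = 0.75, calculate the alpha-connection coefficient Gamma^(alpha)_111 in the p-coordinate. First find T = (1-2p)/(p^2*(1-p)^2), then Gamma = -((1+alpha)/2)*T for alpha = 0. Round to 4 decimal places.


Skewness (Amari-Chentsov) tensor: T = (1-2p)/(p^2*(1-p)^2).
p = 0.75, 1-2p = -0.5, p^2 = 0.5625, (1-p)^2 = 0.0625.
T = -0.5/(0.5625 * 0.0625) = -14.222222.
In the p-coordinate, Gamma^(alpha) = Gamma^(0) - (alpha/2)*T with Gamma^(0) = (1/2)*g'(p) = -T/2,
so Gamma^(alpha) = -((1+alpha)/2)*T.
alpha = 0, -(1+alpha)/2 = -0.5.
Gamma = -0.5 * -14.222222 = 7.1111

7.1111


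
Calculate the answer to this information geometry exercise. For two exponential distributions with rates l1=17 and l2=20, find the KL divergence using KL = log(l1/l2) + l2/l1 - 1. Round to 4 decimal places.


KL divergence for exponential family:
KL = log(l1/l2) + l2/l1 - 1.
log(17/20) = -0.162519.
20/17 = 1.176471.
KL = -0.162519 + 1.176471 - 1 = 0.0140

0.0140


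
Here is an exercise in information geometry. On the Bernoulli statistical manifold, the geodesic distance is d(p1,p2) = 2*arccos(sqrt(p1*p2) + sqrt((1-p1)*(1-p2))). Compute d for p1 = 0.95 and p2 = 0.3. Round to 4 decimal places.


Geodesic distance on Bernoulli manifold:
d(p1,p2) = 2*arccos(sqrt(p1*p2) + sqrt((1-p1)*(1-p2))).
sqrt(p1*p2) = sqrt(0.95*0.3) = 0.533854.
sqrt((1-p1)*(1-p2)) = sqrt(0.05*0.7) = 0.187083.
arg = 0.533854 + 0.187083 = 0.720937.
d = 2*arccos(0.720937) = 1.5313

1.5313


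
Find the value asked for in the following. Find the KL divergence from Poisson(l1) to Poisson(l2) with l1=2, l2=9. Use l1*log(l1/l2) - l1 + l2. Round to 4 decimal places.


KL divergence for Poisson:
KL = l1*log(l1/l2) - l1 + l2.
l1 = 2, l2 = 9.
log(2/9) = -1.504077.
l1*log(l1/l2) = 2 * -1.504077 = -3.008155.
KL = -3.008155 - 2 + 9 = 3.9918

3.9918


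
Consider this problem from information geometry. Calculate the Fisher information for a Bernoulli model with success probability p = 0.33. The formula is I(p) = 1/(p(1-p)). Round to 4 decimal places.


For Bernoulli(p), Fisher information is I(p) = 1/(p*(1-p)).
p = 0.33, 1-p = 0.67.
p*(1-p) = 0.2211.
I(p) = 1/0.2211 = 4.5228

4.5228


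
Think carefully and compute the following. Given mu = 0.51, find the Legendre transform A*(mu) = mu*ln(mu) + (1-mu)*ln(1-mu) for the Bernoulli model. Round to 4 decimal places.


Legendre transform for Bernoulli:
A*(mu) = mu*log(mu) + (1-mu)*log(1-mu).
mu = 0.51, 1-mu = 0.49.
mu*log(mu) = 0.51*log(0.51) = -0.343406.
(1-mu)*log(1-mu) = 0.49*log(0.49) = -0.349541.
A* = -0.343406 + -0.349541 = -0.6929

-0.6929


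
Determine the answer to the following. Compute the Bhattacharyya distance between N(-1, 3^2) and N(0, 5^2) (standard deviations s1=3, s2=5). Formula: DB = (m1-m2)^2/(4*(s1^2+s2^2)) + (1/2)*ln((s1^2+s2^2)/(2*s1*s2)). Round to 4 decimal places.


Bhattacharyya distance between two Gaussians:
DB = (m1-m2)^2/(4*(s1^2+s2^2)) + (1/2)*ln((s1^2+s2^2)/(2*s1*s2)).
(m1-m2)^2 = (-1)^2 = 1.
s1^2+s2^2 = 9 + 25 = 34.
term1 = 1/136 = 0.007353.
term2 = 0.5*ln(34/30.0) = 0.062582.
DB = 0.007353 + 0.062582 = 0.0699

0.0699


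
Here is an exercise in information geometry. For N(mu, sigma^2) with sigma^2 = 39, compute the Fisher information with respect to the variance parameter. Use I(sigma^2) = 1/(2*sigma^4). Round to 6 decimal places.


Fisher information for variance: I(sigma^2) = 1/(2*sigma^4).
sigma^2 = 39, so sigma^4 = 1521.
I = 1/(2*1521) = 1/3042 = 0.000329

0.000329


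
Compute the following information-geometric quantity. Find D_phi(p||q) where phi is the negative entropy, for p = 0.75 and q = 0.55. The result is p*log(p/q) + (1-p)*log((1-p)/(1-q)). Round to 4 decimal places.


Bregman divergence with negative entropy generator:
D = p*log(p/q) + (1-p)*log((1-p)/(1-q)).
p = 0.75, q = 0.55.
p*log(p/q) = 0.75*log(0.75/0.55) = 0.232616.
(1-p)*log((1-p)/(1-q)) = 0.25*log(0.25/0.45) = -0.146947.
D = 0.232616 + -0.146947 = 0.0857

0.0857


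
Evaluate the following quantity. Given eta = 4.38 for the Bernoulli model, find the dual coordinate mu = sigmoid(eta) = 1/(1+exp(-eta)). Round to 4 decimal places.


Dual coordinate (expectation parameter) for Bernoulli:
mu = 1/(1+exp(-eta)).
eta = 4.38.
exp(-eta) = exp(-4.38) = 0.012525.
mu = 1/(1+0.012525) = 0.9876

0.9876


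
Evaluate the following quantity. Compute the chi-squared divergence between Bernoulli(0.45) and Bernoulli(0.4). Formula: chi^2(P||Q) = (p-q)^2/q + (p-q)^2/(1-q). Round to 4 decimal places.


Chi-squared divergence between Bernoulli distributions:
chi^2 = (p-q)^2/q + (p-q)^2/(1-q).
p = 0.45, q = 0.4, p-q = 0.05.
(p-q)^2 = 0.0025.
term1 = 0.0025/0.4 = 0.00625.
term2 = 0.0025/0.6 = 0.004167.
chi^2 = 0.00625 + 0.004167 = 0.0104

0.0104


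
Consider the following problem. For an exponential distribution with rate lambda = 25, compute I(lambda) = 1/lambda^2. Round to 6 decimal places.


Fisher information for exponential: I(lambda) = 1/lambda^2.
lambda = 25, lambda^2 = 625.
I = 1/625 = 0.001600

0.001600


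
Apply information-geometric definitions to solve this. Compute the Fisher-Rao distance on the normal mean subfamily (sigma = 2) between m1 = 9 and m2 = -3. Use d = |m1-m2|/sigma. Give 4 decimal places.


On the fixed-variance normal subfamily, geodesic distance = |m1-m2|/sigma.
|9 - -3| = 12.
sigma = 2.
d = 12/2 = 6.0000

6.0000


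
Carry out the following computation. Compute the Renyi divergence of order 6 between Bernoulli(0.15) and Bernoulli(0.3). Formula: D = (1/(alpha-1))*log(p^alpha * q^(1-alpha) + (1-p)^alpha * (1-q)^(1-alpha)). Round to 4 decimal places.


Renyi divergence of order alpha between Bernoulli distributions:
D = (1/(alpha-1))*log(p^alpha * q^(1-alpha) + (1-p)^alpha * (1-q)^(1-alpha)).
alpha = 6, p = 0.15, q = 0.3.
p^alpha * q^(1-alpha) = 0.15^6 * 0.3^-5 = 0.004687.
(1-p)^alpha * (1-q)^(1-alpha) = 0.85^6 * 0.7^-5 = 2.244003.
sum = 0.004687 + 2.244003 = 2.24869.
D = (1/5)*log(2.24869) = 0.1621

0.1621


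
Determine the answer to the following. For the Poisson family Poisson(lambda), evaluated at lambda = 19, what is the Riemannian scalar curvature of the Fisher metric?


This family has a single free parameter, so its statistical manifold
is 1-dimensional. The Riemann curvature tensor of any 1-dimensional
Riemannian manifold vanishes identically, so R = 0.

0


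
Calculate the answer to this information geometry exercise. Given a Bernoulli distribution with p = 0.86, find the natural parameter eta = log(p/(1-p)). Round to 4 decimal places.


Natural parameter for Bernoulli: eta = log(p/(1-p)).
p = 0.86, 1-p = 0.14.
p/(1-p) = 6.142857.
eta = log(6.142857) = 1.8153

1.8153


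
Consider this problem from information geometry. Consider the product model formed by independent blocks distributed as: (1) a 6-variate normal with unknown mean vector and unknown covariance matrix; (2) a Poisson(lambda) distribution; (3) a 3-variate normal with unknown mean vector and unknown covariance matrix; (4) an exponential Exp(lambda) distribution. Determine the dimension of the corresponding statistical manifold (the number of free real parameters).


The dimension of a statistical manifold equals the number of free
(independent) real parameters of the model. For a product of independent
blocks the parameter counts add.
- 6-variate normal: 6 (mean) + 6*7/2 = 21 (symmetric covariance) = 27.
- Poisson (lambda): 1.
- 3-variate normal: 3 (mean) + 3*4/2 = 6 (symmetric covariance) = 9.
- exponential (lambda): 1.
Total = 27 + 1 + 9 + 1 = 38.
Dimension = 38

38


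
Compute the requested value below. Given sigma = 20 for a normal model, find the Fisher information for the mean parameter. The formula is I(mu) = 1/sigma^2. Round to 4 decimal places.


The Fisher information for the mean of a normal distribution is I(mu) = 1/sigma^2.
sigma = 20, so sigma^2 = 400.
I(mu) = 1/400 = 0.0025

0.0025


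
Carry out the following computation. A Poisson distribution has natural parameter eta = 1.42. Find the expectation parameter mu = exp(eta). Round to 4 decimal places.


Expectation parameter for Poisson exponential family:
mu = exp(eta).
eta = 1.42.
mu = exp(1.42) = 4.1371

4.1371


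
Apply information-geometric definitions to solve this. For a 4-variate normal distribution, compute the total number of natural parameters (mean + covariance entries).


Exponential family dimension calculation:
For 4-dim MVN: mean has 4 params, covariance has 4*5/2 = 10 unique entries.
Total dim = 4 + 10 = 14.

14


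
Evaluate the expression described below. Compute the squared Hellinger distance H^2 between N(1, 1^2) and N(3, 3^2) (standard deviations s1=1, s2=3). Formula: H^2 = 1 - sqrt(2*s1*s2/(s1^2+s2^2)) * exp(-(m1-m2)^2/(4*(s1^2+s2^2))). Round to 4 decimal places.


Squared Hellinger distance for Gaussians:
H^2 = 1 - sqrt(2*s1*s2/(s1^2+s2^2)) * exp(-(m1-m2)^2/(4*(s1^2+s2^2))).
s1^2 = 1, s2^2 = 9, s1^2+s2^2 = 10.
sqrt(2*1*3/(10)) = 0.774597.
(m1-m2)^2 = (-2)^2 = 4.
exp(-4/(4*10)) = exp(-0.1) = 0.904837.
H^2 = 1 - 0.774597*0.904837 = 0.2991

0.2991


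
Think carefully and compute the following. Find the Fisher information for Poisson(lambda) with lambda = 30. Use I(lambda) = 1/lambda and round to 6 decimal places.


Fisher information for Poisson: I(lambda) = 1/lambda.
lambda = 30.
I(lambda) = 1/30 = 0.033333

0.033333


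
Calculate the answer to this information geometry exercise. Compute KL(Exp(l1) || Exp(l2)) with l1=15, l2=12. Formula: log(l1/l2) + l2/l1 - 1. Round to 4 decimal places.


KL divergence for exponential family:
KL = log(l1/l2) + l2/l1 - 1.
log(15/12) = 0.223144.
12/15 = 0.8.
KL = 0.223144 + 0.8 - 1 = 0.0231

0.0231


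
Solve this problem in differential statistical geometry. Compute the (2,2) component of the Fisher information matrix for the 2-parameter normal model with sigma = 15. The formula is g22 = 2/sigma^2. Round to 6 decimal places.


For the 2-parameter normal family, the Fisher metric has:
  g11 = 1/sigma^2, g22 = 2/sigma^2.
sigma = 15, sigma^2 = 225.
g22 = 0.008889

0.008889


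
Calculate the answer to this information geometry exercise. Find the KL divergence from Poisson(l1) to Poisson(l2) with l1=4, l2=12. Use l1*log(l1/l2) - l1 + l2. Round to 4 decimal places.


KL divergence for Poisson:
KL = l1*log(l1/l2) - l1 + l2.
l1 = 4, l2 = 12.
log(4/12) = -1.098612.
l1*log(l1/l2) = 4 * -1.098612 = -4.394449.
KL = -4.394449 - 4 + 12 = 3.6056

3.6056
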